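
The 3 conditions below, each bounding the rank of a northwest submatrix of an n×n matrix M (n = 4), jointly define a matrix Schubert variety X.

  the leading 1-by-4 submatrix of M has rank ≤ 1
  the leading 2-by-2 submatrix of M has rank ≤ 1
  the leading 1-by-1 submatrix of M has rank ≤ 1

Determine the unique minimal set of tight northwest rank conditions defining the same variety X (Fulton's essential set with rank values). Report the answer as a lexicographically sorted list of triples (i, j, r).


Computing R[i][j] = min implied NW-rank bound (n=4, 3 conditions):

  R[1]: 1  1  1  1
  R[2]: 1  1  2  2
  R[3]: 1  2  3  3
  R[4]: 1  2  3  4

hence w(1..4) = (1, 3, 2, 4).

Rothe diagram D(w) (1 cell), 1 SE-corner (essential condition):

[(2, 2, 1)]


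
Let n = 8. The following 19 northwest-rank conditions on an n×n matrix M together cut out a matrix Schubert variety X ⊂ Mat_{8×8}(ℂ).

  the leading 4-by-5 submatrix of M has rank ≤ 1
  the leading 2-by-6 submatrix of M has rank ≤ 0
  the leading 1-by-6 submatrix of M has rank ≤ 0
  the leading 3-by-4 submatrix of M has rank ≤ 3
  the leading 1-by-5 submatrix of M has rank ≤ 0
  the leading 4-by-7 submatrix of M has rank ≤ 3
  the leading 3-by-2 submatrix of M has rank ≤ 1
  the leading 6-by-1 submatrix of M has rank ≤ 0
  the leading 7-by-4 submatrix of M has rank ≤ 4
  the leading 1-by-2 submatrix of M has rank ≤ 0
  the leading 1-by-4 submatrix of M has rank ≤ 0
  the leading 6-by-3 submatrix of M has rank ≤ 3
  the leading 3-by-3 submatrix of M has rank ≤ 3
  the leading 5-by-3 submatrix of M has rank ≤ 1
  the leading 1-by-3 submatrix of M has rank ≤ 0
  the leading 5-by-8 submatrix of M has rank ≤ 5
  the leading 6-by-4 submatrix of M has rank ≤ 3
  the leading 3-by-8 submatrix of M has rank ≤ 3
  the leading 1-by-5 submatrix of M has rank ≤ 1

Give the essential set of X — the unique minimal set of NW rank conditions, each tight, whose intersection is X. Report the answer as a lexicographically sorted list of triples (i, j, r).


Computing R[i][j] = min implied NW-rank bound (n=8, 19 conditions):

  R[1]: 0, 0, 0, 0, 0, 0, 1, 1
  R[2]: 0, 0, 0, 0, 0, 0, 1, 2
  R[3]: 0, 1, 1, 1, 1, 1, 2, 3
  R[4]: 0, 1, 1, 1, 1, 2, 3, 4
  R[5]: 0, 1, 1, 2, 2, 3, 4, 5
  R[6]: 0, 1, 2, 3, 3, 4, 5, 6
  R[7]: 1, 2, 3, 4, 4, 5, 6, 7
  R[8]: 1, 2, 3, 4, 5, 6, 7, 8

the unique w with this rank table is (7, 8, 2, 6, 4, 3, 1, 5).

Fulton essential set (4 of the 20 Rothe cells):

[(2, 6, 0), (4, 5, 1), (5, 3, 1), (6, 1, 0)]


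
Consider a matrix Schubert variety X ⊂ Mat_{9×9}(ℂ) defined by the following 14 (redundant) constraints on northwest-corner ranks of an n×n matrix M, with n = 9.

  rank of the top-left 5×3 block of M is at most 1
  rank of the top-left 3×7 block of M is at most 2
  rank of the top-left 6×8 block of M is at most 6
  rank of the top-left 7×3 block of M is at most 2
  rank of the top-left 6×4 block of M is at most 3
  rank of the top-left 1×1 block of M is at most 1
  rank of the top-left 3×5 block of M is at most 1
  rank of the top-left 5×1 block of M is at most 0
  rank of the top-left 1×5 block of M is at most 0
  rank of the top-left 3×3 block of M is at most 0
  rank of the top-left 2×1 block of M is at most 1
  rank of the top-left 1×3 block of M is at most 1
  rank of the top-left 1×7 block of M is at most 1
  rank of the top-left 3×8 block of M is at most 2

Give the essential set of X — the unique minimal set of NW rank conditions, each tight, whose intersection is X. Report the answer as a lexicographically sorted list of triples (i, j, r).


Rank table r_w(9×9) implied by the 14 constraints:

  0 | 0 | 0 | 0 | 0 | 1 | 1 | 1 | 1
  0 | 0 | 0 | 1 | 1 | 2 | 2 | 2 | 2
  0 | 0 | 0 | 1 | 1 | 2 | 2 | 2 | 3
  0 | 1 | 1 | 2 | 2 | 3 | 3 | 3 | 4
  0 | 1 | 1 | 2 | 3 | 4 | 4 | 4 | 5
  1 | 2 | 2 | 3 | 4 | 5 | 5 | 5 | 6
  1 | 2 | 2 | 3 | 4 | 5 | 6 | 6 | 7
  1 | 2 | 3 | 4 | 5 | 6 | 7 | 7 | 8
  1 | 2 | 3 | 4 | 5 | 6 | 7 | 8 | 9

hence w(1..9) = (6, 4, 9, 2, 5, 1, 7, 3, 8).

Fulton essential set (7 of the 18 Rothe cells):

[(1, 5, 0), (3, 3, 0), (3, 5, 1), (3, 8, 2), (5, 1, 0), (5, 3, 1), (7, 3, 2)]


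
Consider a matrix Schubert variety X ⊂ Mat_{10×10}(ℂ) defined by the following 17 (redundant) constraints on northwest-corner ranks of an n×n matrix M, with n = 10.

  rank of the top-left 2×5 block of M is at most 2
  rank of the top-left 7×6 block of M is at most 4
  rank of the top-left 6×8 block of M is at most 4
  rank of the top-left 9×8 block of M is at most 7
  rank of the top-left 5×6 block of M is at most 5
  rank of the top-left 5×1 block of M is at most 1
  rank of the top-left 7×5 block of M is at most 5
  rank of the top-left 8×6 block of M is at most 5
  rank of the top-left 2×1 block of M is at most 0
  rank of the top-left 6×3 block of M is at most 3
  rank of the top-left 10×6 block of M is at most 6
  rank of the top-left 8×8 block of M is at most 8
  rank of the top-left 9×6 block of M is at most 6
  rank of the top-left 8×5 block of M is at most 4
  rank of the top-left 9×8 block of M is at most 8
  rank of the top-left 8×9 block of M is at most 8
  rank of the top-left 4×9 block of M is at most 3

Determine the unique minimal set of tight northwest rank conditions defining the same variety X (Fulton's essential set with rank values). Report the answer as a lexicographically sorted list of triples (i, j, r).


Reconstructing r_w from the 17 given conditions:

  row 1: 0, 1, 1, 1, 1, 1, 1, 1, 1, 1
  row 2: 0, 1, 2, 2, 2, 2, 2, 2, 2, 2
  row 3: 1, 2, 3, 3, 3, 3, 3, 3, 3, 3
  row 4: 1, 2, 3, 3, 3, 3, 3, 3, 3, 4
  row 5: 1, 2, 3, 4, 4, 4, 4, 4, 4, 5
  row 6: 1, 2, 3, 4, 4, 4, 4, 4, 5, 6
  row 7: 1, 2, 3, 4, 4, 4, 5, 5, 6, 7
  row 8: 1, 2, 3, 4, 4, 5, 6, 6, 7, 8
  row 9: 1, 2, 3, 4, 5, 6, 7, 7, 8, 9
  row 10: 1, 2, 3, 4, 5, 6, 7, 8, 9, 10

reading off 1-entries of Δ²R: w = (2, 3, 1, 10, 4, 9, 7, 6, 5, 8).

Rothe diagram D(w) (15 cells), 5 SE-corners (essential conditions):

[(2, 1, 0), (4, 9, 3), (6, 8, 4), (7, 6, 4), (8, 5, 4)]


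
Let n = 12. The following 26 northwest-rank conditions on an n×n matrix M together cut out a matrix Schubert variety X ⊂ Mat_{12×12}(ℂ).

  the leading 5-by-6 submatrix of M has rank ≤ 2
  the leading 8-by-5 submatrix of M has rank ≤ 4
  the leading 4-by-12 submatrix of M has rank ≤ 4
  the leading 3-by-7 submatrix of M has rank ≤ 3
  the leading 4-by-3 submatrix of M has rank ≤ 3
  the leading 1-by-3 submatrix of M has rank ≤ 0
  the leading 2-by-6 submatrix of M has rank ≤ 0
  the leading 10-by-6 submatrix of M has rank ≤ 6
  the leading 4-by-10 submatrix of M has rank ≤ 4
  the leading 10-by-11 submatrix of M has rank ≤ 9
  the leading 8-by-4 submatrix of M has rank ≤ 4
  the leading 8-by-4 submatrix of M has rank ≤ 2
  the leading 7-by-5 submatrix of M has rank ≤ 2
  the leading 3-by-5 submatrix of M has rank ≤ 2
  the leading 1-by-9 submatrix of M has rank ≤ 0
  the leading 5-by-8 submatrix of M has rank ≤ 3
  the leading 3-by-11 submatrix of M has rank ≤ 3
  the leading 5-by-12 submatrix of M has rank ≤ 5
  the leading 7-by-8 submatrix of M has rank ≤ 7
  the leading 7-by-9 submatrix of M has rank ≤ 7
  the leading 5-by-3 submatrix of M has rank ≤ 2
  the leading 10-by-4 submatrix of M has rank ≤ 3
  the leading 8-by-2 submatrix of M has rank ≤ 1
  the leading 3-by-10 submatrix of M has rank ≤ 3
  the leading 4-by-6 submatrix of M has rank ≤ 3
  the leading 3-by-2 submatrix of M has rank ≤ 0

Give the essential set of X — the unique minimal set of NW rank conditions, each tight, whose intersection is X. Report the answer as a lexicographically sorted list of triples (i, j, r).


The tightest implied rank at each (i,j), from the 26 conditions:

  R[1]: 0  0  0  0  0  0  0  0  0  1  1  1
  R[2]: 0  0  0  0  0  0  1  1  1  2  2  2
  R[3]: 0  0  1  1  1  1  2  2  2  3  3  3
  R[4]: 1  1  2  2  2  2  3  3  3  4  4  4
  R[5]: 1  1  2  2  2  2  3  3  4  5  5  5
  R[6]: 1  1  2  2  2  3  4  4  5  6  6  6
  R[7]: 1  1  2  2  2  3  4  5  6  7  7  7
  R[8]: 1  1  2  2  3  4  5  6  7  8  8  8
  R[9]: 1  2  3  3  4  5  6  7  8  9  9  9
  R[10]: 1  2  3  3  4  5  6  7  8  9  9  10
  R[11]: 1  2  3  4  5  6  7  8  9  10  10  11
  R[12]: 1  2  3  4  5  6  7  8  9  10  11  12

reading off 1-entries of Δ²R: w = (10, 7, 3, 1, 9, 6, 8, 5, 2, 12, 4, 11).

D(w) has 32 cells with 10 SE-corners; essential set:

[(1, 9, 0), (2, 6, 0), (3, 2, 0), (5, 6, 2), (5, 8, 3), (7, 5, 2), (8, 2, 1), (8, 4, 2), (10, 4, 3), (10, 11, 9)]


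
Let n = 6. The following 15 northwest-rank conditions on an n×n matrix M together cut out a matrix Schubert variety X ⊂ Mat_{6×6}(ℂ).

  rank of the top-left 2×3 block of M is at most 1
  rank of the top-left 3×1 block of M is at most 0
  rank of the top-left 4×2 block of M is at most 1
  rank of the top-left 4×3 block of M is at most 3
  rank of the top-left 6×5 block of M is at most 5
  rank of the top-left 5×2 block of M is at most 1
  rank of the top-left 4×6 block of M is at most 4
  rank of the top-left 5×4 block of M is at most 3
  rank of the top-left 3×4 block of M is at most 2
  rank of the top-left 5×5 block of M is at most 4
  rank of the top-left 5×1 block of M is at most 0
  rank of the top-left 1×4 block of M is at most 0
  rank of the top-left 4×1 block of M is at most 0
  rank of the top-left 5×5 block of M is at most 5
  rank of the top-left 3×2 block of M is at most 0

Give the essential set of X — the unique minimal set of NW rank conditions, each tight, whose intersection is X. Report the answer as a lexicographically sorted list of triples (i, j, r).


Recovering R(i,j) via the rank-extension bound from the 15 conditions:

  i=1: 0  0  0  0  1  1
  i=2: 0  0  1  1  2  2
  i=3: 0  0  1  2  3  3
  i=4: 0  1  2  3  4  4
  i=5: 0  1  2  3  4  5
  i=6: 1  2  3  4  5  6

second differences of R give the permutation w = (5, 3, 4, 2, 6, 1).

Rothe diagram D(w) (10 cells), 3 SE-corners (essential conditions):

[(1, 4, 0), (3, 2, 0), (5, 1, 0)]


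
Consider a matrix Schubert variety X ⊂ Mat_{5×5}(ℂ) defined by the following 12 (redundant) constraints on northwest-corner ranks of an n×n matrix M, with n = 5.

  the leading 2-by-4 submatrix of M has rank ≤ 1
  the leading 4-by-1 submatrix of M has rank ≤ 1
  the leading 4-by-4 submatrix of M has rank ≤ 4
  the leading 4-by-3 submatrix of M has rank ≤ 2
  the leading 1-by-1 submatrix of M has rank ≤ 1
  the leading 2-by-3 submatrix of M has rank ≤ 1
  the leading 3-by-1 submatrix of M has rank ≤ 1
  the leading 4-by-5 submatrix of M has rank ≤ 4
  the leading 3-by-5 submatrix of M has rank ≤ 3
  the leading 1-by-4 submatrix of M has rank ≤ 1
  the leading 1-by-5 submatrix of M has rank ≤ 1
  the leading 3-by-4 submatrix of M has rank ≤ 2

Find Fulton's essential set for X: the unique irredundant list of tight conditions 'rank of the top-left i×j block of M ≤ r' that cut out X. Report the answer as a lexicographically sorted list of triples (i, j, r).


Reconstructing r_w from the 12 given conditions:

  i=1: 1, 1, 1, 1, 1
  i=2: 1, 1, 1, 1, 2
  i=3: 1, 2, 2, 2, 3
  i=4: 1, 2, 2, 3, 4
  i=5: 1, 2, 3, 4, 5

so w = (1, 5, 2, 4, 3).

ℓ(w)=4; the 2 essential cells (i,j,r):

[(2, 4, 1), (4, 3, 2)]


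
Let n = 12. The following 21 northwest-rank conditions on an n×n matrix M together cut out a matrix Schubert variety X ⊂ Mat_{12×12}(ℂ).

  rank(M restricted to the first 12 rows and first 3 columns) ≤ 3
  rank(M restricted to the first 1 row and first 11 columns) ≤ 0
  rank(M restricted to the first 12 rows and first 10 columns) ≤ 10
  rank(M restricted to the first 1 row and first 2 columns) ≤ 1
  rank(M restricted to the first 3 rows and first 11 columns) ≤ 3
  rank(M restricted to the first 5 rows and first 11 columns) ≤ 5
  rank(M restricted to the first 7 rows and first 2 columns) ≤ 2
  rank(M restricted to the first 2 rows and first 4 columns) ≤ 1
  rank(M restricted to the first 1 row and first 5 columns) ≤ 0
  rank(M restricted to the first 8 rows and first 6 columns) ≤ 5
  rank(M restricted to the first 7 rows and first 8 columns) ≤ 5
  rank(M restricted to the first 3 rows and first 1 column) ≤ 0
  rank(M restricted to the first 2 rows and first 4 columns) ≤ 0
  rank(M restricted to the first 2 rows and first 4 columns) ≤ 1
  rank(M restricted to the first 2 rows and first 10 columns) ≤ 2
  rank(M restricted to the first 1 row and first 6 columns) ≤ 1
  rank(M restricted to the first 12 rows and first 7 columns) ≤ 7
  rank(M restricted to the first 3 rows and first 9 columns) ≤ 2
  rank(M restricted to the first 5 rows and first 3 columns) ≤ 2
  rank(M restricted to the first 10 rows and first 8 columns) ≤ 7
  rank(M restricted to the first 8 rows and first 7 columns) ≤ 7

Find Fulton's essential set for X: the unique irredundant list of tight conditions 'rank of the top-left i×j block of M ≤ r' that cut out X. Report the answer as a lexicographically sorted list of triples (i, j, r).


Computing R[i][j] = min implied NW-rank bound (n=12, 21 conditions):

  R[1]: 0 0 0 0 0 0 0 0 0 0 0 1
  R[2]: 0 0 0 0 1 1 1 1 1 1 1 2
  R[3]: 0 1 1 1 2 2 2 2 2 2 2 3
  R[4]: 1 2 2 2 3 3 3 3 3 3 3 4
  R[5]: 1 2 2 3 4 4 4 4 4 4 4 5
  R[6]: 1 2 3 4 5 5 5 5 5 5 5 6
  R[7]: 1 2 3 4 5 5 5 5 6 6 6 7
  R[8]: 1 2 3 4 5 5 6 6 7 7 7 8
  R[9]: 1 2 3 4 5 6 7 7 8 8 8 9
  R[10]: 1 2 3 4 5 6 7 7 8 9 9 10
  R[11]: 1 2 3 4 5 6 7 8 9 10 10 11
  R[12]: 1 2 3 4 5 6 7 8 9 10 11 12

so w = (12, 5, 2, 1, 4, 3, 9, 7, 6, 10, 8, 11).

|D(w)|=22, |Ess(w)|=7:

[(1, 11, 0), (2, 4, 0), (3, 1, 0), (5, 3, 2), (7, 8, 5), (8, 6, 5), (10, 8, 7)]


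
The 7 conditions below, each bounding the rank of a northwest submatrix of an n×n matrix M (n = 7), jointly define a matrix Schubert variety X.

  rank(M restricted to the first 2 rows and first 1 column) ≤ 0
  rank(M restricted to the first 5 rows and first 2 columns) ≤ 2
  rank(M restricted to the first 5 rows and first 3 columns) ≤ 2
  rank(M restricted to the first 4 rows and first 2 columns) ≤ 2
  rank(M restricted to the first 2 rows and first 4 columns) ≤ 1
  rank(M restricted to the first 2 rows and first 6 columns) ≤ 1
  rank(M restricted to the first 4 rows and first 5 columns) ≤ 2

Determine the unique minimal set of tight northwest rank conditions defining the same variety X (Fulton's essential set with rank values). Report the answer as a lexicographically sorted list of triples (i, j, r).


The tightest implied rank at each (i,j), from the 7 conditions:

  R[1]: 0 1 1 1 1 1 1
  R[2]: 0 1 1 1 1 1 2
  R[3]: 1 2 2 2 2 2 3
  R[4]: 1 2 2 2 2 3 4
  R[5]: 1 2 2 3 3 4 5
  R[6]: 1 2 3 4 4 5 6
  R[7]: 1 2 3 4 5 6 7

the unique w with this rank table is (2, 7, 1, 6, 4, 3, 5).

Rothe diagram D(w) (10 cells), 4 SE-corners (essential conditions):

[(2, 1, 0), (2, 6, 1), (4, 5, 2), (5, 3, 2)]


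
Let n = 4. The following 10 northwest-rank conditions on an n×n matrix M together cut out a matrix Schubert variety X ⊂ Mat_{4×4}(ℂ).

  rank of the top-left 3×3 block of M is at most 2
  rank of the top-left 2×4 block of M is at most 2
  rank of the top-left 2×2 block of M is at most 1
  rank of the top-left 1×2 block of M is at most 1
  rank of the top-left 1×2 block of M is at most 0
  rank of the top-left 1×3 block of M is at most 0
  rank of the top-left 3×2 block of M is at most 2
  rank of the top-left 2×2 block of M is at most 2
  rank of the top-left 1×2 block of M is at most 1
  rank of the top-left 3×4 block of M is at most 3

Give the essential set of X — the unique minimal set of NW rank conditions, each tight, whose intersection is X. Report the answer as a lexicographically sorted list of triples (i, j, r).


Reconstructing r_w from the 10 given conditions:

  0 | 0 | 0 | 1
  1 | 1 | 1 | 2
  1 | 2 | 2 | 3
  1 | 2 | 3 | 4

reading off 1-entries of Δ²R: w = (4, 1, 2, 3).

Rothe diagram D(w) (3 cells), 1 SE-corner (essential condition):

[(1, 3, 0)]


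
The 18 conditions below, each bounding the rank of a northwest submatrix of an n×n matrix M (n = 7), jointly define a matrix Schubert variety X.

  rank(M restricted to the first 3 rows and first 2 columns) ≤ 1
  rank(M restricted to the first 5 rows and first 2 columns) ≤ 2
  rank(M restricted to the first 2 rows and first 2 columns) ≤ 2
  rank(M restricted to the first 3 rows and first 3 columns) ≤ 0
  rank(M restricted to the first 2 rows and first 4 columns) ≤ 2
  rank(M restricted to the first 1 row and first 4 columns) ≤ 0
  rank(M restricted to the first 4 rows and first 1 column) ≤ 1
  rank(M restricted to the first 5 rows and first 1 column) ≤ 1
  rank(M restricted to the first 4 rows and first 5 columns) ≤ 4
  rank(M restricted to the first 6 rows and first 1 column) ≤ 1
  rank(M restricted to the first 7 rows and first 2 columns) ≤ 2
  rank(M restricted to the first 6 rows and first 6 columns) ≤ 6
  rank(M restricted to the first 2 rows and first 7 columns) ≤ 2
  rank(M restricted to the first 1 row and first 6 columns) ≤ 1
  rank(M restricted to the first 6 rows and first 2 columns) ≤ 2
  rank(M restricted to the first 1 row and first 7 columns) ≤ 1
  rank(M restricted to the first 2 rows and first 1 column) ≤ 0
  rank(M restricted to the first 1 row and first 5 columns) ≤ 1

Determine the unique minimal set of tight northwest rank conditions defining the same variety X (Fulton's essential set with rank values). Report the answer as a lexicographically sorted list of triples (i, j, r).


Recovering R(i,j) via the rank-extension bound from the 18 conditions:

  i=1: 0, 0, 0, 0, 1, 1, 1
  i=2: 0, 0, 0, 1, 2, 2, 2
  i=3: 0, 0, 0, 1, 2, 3, 3
  i=4: 1, 1, 1, 2, 3, 4, 4
  i=5: 1, 2, 2, 3, 4, 5, 5
  i=6: 1, 2, 3, 4, 5, 6, 6
  i=7: 1, 2, 3, 4, 5, 6, 7

the unique w with this rank table is (5, 4, 6, 1, 2, 3, 7).

2 SE-corners of the 10-cell Rothe diagram give Ess(w):

[(1, 4, 0), (3, 3, 0)]


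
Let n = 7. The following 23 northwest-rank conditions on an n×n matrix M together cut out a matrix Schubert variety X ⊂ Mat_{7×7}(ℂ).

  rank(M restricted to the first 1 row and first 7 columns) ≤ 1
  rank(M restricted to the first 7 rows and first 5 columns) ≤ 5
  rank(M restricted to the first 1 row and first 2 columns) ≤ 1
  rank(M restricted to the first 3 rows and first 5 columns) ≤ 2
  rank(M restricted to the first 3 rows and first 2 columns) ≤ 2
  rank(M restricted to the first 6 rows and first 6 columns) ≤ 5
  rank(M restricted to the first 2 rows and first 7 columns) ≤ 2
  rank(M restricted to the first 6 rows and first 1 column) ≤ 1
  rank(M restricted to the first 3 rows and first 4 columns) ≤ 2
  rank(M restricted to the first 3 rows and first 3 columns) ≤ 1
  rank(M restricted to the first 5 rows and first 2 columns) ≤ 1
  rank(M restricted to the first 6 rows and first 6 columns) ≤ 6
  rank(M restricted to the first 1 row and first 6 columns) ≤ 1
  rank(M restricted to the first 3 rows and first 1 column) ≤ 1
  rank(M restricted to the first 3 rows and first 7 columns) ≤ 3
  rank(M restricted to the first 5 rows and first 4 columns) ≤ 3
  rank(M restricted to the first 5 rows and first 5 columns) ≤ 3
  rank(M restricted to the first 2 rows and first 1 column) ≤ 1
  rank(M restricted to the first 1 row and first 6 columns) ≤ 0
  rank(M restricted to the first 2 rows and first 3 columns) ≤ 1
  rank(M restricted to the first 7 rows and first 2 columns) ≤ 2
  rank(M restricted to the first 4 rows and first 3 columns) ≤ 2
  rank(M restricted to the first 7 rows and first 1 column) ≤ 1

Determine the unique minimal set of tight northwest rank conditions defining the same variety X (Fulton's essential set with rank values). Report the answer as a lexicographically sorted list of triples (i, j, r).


The tightest implied rank at each (i,j), from the 23 conditions:

  0 0 0 0 0 0 1
  1 1 1 1 1 1 2
  1 1 1 2 2 2 3
  1 1 2 3 3 3 4
  1 1 2 3 3 4 5
  1 2 3 4 4 5 6
  1 2 3 4 5 6 7

so w = (7, 1, 4, 3, 6, 2, 5).

|D(w)|=11, |Ess(w)|=4:

[(1, 6, 0), (3, 3, 1), (5, 2, 1), (5, 5, 3)]


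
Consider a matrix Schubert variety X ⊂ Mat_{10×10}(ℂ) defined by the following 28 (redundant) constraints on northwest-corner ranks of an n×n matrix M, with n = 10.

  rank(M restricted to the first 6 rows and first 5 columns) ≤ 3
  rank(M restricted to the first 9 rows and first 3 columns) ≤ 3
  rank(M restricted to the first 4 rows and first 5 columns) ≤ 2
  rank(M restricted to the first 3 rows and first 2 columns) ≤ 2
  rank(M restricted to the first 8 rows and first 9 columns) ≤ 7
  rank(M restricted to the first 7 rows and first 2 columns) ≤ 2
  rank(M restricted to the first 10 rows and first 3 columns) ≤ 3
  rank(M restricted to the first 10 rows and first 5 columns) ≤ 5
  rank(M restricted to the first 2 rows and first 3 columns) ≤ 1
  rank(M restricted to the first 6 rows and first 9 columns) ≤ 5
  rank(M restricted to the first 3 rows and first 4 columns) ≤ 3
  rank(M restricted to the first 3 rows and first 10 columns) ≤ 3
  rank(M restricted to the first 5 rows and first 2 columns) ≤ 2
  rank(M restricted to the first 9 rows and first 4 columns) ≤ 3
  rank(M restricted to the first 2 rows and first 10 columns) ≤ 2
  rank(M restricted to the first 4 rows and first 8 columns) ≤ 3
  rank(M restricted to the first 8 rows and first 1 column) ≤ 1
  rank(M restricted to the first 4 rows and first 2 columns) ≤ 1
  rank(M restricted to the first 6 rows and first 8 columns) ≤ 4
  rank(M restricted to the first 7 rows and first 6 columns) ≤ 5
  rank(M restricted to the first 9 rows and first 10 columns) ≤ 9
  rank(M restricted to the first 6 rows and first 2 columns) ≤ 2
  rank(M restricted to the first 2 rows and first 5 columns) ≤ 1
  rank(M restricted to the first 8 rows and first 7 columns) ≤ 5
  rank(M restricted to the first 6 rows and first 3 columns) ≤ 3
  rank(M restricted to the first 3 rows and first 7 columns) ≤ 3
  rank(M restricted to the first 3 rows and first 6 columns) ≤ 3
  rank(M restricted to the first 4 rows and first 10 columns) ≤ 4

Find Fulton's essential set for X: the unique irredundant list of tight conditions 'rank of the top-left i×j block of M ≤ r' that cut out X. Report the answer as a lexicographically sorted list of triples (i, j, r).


Propagating the 28 rank bounds to every northwest block:

  R[1]: 1 1 1 1 1 1 1 1 1 1
  R[2]: 1 1 1 1 1 2 2 2 2 2
  R[3]: 1 1 2 2 2 3 3 3 3 3
  R[4]: 1 1 2 2 2 3 3 3 4 4
  R[5]: 1 2 3 3 3 4 4 4 5 5
  R[6]: 1 2 3 3 3 4 4 4 5 6
  R[7]: 1 2 3 3 4 5 5 5 6 7
  R[8]: 1 2 3 3 4 5 5 6 7 8
  R[9]: 1 2 3 3 4 5 6 7 8 9
  R[10]: 1 2 3 4 5 6 7 8 9 10

reading off 1-entries of Δ²R: w = (1, 6, 3, 9, 2, 10, 5, 8, 7, 4).

8 SE-corners of the 18-cell Rothe diagram give Ess(w):

[(2, 5, 1), (4, 2, 1), (4, 5, 2), (4, 8, 3), (6, 5, 3), (6, 8, 4), (8, 7, 5), (9, 4, 3)]


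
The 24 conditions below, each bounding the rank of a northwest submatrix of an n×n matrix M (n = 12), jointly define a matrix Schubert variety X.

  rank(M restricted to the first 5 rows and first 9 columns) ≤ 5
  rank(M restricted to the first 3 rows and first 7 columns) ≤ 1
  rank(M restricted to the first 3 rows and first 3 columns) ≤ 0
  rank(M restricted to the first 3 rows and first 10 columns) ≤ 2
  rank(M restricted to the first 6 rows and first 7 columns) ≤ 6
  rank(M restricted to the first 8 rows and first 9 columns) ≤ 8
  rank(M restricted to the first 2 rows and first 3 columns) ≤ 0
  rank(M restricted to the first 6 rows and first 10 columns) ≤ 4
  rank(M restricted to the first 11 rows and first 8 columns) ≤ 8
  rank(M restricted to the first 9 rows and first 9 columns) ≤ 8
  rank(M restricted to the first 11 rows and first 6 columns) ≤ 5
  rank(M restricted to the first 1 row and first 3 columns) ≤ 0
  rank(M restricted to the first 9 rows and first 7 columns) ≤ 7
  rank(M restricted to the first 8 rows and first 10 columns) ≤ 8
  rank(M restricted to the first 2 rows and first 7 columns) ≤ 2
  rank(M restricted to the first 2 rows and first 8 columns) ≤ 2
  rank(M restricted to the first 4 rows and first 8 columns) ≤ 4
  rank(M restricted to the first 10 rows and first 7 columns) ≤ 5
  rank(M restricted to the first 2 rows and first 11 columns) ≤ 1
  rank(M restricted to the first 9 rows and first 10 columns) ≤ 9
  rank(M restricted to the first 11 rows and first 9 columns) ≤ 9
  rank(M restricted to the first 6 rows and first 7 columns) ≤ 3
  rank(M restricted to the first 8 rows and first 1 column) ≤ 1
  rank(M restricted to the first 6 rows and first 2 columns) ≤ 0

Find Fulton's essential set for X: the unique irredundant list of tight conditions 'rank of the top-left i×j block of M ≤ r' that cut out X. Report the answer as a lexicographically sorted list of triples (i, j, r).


Recovering R(i,j) via the rank-extension bound from the 24 conditions:

  row 1: 0 | 0 | 0 | 1 | 1 | 1 | 1 | 1 | 1 | 1 | 1 | 1
  row 2: 0 | 0 | 0 | 1 | 1 | 1 | 1 | 1 | 1 | 1 | 1 | 2
  row 3: 0 | 0 | 0 | 1 | 1 | 1 | 1 | 2 | 2 | 2 | 2 | 3
  row 4: 0 | 0 | 1 | 2 | 2 | 2 | 2 | 3 | 3 | 3 | 3 | 4
  row 5: 0 | 0 | 1 | 2 | 3 | 3 | 3 | 4 | 4 | 4 | 4 | 5
  row 6: 0 | 0 | 1 | 2 | 3 | 3 | 3 | 4 | 4 | 4 | 5 | 6
  row 7: 1 | 1 | 2 | 3 | 4 | 4 | 4 | 5 | 5 | 5 | 6 | 7
  row 8: 1 | 2 | 3 | 4 | 5 | 5 | 5 | 6 | 6 | 6 | 7 | 8
  row 9: 1 | 2 | 3 | 4 | 5 | 5 | 5 | 6 | 7 | 7 | 8 | 9
  row 10: 1 | 2 | 3 | 4 | 5 | 5 | 5 | 6 | 7 | 8 | 9 | 10
  row 11: 1 | 2 | 3 | 4 | 5 | 5 | 6 | 7 | 8 | 9 | 10 | 11
  row 12: 1 | 2 | 3 | 4 | 5 | 6 | 7 | 8 | 9 | 10 | 11 | 12

second differences of R give the permutation w = (4, 12, 8, 3, 5, 11, 1, 2, 9, 10, 7, 6).

|D(w)|=34, |Ess(w)|=8:

[(2, 11, 1), (3, 3, 0), (3, 7, 1), (6, 2, 0), (6, 7, 3), (6, 10, 4), (10, 7, 5), (11, 6, 5)]


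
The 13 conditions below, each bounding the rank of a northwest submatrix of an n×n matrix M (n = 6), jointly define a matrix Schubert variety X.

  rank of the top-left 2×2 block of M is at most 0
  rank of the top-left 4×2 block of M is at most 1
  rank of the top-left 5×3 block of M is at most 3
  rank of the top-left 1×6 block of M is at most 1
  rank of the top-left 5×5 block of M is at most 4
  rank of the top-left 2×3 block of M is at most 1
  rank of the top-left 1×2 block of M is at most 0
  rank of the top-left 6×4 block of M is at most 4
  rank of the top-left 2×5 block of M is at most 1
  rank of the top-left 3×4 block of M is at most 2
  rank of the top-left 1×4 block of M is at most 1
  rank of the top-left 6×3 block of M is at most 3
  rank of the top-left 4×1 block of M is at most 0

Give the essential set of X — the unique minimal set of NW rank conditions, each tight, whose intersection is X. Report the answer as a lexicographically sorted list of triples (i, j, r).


Recovering R(i,j) via the rank-extension bound from the 13 conditions:

  0  0  1  1  1  1
  0  0  1  1  1  2
  0  1  2  2  2  3
  0  1  2  3  3  4
  1  2  3  4  4  5
  1  2  3  4  5  6

so w = (3, 6, 2, 4, 1, 5).

|D(w)|=8, |Ess(w)|=3:

[(2, 2, 0), (2, 5, 1), (4, 1, 0)]


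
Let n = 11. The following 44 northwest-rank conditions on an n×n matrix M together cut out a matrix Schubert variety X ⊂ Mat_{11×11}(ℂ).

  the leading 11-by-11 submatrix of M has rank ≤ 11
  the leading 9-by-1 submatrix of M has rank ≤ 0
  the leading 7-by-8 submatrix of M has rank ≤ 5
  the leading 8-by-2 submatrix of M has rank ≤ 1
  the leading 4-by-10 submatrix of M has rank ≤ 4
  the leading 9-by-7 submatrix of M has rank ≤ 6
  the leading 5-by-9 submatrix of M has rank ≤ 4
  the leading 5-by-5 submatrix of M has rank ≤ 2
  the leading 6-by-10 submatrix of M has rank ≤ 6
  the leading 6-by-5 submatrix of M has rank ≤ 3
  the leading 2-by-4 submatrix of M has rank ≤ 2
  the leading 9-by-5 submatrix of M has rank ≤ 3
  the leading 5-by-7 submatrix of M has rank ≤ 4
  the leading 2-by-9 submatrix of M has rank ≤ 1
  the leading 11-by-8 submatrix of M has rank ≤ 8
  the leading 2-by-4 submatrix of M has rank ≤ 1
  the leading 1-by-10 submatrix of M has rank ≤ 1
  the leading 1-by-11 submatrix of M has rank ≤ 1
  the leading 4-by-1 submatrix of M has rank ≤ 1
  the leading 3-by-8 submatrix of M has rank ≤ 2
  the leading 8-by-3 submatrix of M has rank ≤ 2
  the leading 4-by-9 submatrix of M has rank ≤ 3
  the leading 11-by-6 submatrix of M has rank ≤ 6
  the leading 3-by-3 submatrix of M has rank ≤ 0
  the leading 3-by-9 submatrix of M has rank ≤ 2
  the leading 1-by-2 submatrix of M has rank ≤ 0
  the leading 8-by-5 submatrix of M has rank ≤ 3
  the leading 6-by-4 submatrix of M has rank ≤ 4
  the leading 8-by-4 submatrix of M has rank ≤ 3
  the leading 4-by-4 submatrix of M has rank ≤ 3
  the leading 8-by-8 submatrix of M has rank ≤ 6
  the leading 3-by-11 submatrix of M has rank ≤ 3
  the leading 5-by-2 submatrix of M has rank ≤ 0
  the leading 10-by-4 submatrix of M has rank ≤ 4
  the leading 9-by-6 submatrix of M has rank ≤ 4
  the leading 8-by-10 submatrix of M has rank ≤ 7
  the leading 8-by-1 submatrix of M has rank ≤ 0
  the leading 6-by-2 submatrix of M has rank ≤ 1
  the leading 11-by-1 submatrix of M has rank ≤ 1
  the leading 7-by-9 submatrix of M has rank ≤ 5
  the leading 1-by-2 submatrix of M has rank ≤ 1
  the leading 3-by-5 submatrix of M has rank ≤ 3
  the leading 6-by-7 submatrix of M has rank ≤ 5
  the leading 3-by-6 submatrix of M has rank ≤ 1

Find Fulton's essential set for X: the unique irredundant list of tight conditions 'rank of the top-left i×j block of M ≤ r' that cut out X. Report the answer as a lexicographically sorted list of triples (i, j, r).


Computing R[i][j] = min implied NW-rank bound (n=11, 44 conditions):

  0 0 0 1 1 1 1 1 1 1 1
  0 0 0 1 1 1 1 1 1 2 2
  0 0 0 1 1 1 2 2 2 3 3
  0 0 1 2 2 2 3 3 3 4 4
  0 0 1 2 2 3 4 4 4 5 5
  0 1 2 3 3 4 5 5 5 6 6
  0 1 2 3 3 4 5 5 5 6 7
  0 1 2 3 3 4 5 6 6 7 8
  0 1 2 3 3 4 5 6 7 8 9
  1 2 3 4 4 5 6 7 8 9 10
  1 2 3 4 5 6 7 8 9 10 11

giving w = (4, 10, 7, 3, 6, 2, 11, 8, 9, 1, 5) via Δ²R.

Rothe diagram D(w) (30 cells), 8 SE-corners (essential conditions):

[(2, 9, 1), (3, 3, 0), (3, 6, 1), (5, 2, 0), (5, 5, 2), (7, 9, 5), (9, 1, 0), (9, 5, 3)]


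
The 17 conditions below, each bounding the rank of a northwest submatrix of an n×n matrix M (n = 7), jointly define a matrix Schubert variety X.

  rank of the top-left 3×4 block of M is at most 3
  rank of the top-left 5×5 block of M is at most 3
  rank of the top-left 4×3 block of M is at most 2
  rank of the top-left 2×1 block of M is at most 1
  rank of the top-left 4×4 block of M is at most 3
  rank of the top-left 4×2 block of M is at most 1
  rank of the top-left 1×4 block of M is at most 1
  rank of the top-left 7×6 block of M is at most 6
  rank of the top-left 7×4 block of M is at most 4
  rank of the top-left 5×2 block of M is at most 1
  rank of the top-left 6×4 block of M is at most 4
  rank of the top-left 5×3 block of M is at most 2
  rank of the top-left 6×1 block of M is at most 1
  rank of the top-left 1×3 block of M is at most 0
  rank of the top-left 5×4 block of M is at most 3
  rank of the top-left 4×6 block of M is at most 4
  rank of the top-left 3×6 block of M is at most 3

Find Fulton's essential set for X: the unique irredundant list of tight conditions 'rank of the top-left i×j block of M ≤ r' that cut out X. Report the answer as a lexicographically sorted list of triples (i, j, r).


Computing R[i][j] = min implied NW-rank bound (n=7, 17 conditions):

  R[1]: 0 | 0 | 0 | 1 | 1 | 1 | 1
  R[2]: 1 | 1 | 1 | 2 | 2 | 2 | 2
  R[3]: 1 | 1 | 2 | 3 | 3 | 3 | 3
  R[4]: 1 | 1 | 2 | 3 | 3 | 4 | 4
  R[5]: 1 | 1 | 2 | 3 | 3 | 4 | 5
  R[6]: 1 | 2 | 3 | 4 | 4 | 5 | 6
  R[7]: 1 | 2 | 3 | 4 | 5 | 6 | 7

the unique w with this rank table is (4, 1, 3, 6, 7, 2, 5).

Rothe diagram D(w) (8 cells), 3 SE-corners (essential conditions):

[(1, 3, 0), (5, 2, 1), (5, 5, 3)]


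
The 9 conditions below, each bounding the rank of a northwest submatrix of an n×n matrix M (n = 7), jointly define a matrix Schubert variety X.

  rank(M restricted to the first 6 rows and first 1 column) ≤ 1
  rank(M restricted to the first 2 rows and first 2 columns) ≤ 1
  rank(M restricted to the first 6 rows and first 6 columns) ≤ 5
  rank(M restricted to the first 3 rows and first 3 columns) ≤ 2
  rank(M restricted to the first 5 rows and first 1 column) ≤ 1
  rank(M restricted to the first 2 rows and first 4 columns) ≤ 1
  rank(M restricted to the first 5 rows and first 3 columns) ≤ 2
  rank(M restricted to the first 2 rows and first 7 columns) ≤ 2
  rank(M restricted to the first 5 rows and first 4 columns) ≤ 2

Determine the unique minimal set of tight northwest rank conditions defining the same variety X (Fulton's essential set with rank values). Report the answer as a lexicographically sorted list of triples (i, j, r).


The tightest implied rank at each (i,j), from the 9 conditions:

  R[1]: 1 1 1 1 1 1 1
  R[2]: 1 1 1 1 2 2 2
  R[3]: 1 2 2 2 3 3 3
  R[4]: 1 2 2 2 3 4 4
  R[5]: 1 2 2 2 3 4 5
  R[6]: 1 2 3 3 4 5 6
  R[7]: 1 2 3 4 5 6 7

reading off 1-entries of Δ²R: w = (1, 5, 2, 6, 7, 3, 4).

D(w) has 7 cells with 2 SE-corners; essential set:

[(2, 4, 1), (5, 4, 2)]


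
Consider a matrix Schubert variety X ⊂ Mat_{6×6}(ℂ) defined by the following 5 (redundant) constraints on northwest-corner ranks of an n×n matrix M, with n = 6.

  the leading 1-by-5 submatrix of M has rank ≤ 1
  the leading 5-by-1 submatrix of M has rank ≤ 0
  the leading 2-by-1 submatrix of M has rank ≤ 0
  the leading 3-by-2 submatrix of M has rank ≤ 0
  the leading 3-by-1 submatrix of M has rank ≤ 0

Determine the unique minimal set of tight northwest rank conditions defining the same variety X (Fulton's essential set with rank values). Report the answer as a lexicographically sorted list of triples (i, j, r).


Reconstructing r_w from the 5 given conditions:

  row 1: 0  0  1  1  1  1
  row 2: 0  0  1  2  2  2
  row 3: 0  0  1  2  3  3
  row 4: 0  1  2  3  4  4
  row 5: 0  1  2  3  4  5
  row 6: 1  2  3  4  5  6

giving w = (3, 4, 5, 2, 6, 1) via Δ²R.

D(w) has 8 cells with 2 SE-corners; essential set:

[(3, 2, 0), (5, 1, 0)]


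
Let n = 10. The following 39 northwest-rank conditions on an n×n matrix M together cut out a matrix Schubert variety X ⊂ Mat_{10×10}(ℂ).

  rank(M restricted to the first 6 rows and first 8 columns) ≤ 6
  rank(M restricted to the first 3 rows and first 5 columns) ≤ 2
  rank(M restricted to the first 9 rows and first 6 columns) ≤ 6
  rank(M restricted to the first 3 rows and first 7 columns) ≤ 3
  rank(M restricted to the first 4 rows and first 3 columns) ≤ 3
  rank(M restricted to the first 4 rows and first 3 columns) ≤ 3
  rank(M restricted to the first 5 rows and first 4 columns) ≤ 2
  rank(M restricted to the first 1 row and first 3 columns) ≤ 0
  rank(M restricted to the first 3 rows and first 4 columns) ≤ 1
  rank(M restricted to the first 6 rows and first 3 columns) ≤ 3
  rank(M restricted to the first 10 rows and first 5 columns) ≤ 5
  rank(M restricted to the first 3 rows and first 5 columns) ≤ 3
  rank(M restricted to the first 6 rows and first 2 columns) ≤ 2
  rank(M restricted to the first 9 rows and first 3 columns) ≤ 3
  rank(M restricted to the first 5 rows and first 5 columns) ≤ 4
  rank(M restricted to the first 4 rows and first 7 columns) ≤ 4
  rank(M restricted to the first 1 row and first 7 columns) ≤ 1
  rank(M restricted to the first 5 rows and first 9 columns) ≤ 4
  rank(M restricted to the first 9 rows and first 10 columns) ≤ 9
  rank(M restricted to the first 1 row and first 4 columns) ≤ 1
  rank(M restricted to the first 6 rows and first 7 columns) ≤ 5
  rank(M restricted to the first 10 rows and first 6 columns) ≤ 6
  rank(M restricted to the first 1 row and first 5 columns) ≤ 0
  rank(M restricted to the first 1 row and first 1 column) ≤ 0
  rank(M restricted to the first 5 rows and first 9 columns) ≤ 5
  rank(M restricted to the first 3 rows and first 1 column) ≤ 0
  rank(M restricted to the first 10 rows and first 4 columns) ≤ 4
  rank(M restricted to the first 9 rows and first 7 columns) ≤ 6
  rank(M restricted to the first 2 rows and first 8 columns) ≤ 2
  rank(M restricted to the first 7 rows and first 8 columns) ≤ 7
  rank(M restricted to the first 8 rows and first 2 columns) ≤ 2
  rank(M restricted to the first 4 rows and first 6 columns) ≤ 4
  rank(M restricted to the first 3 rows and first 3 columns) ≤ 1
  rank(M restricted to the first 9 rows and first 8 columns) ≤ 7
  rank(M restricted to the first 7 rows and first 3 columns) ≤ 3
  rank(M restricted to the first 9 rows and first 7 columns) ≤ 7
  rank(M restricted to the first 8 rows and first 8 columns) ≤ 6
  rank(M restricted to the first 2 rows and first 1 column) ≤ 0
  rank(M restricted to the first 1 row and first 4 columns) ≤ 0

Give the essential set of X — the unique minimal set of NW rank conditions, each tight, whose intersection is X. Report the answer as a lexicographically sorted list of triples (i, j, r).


Rank table r_w(10×10) implied by the 39 constraints:

  0  0  0  0  0  1  1  1  1  1
  0  1  1  1  1  2  2  2  2  2
  0  1  1  1  2  3  3  3  3  3
  1  2  2  2  3  4  4  4  4  4
  1  2  2  2  3  4  4  4  4  5
  1  2  3  3  4  5  5  5  5  6
  1  2  3  4  5  6  6  6  6  7
  1  2  3  4  5  6  6  6  7  8
  1  2  3  4  5  6  6  7  8  9
  1  2  3  4  5  6  7  8  9  10

reading off 1-entries of Δ²R: w = (6, 2, 5, 1, 10, 3, 4, 9, 8, 7).

7 SE-corners of the 17-cell Rothe diagram give Ess(w):

[(1, 5, 0), (3, 1, 0), (3, 4, 1), (5, 4, 2), (5, 9, 4), (8, 8, 6), (9, 7, 6)]


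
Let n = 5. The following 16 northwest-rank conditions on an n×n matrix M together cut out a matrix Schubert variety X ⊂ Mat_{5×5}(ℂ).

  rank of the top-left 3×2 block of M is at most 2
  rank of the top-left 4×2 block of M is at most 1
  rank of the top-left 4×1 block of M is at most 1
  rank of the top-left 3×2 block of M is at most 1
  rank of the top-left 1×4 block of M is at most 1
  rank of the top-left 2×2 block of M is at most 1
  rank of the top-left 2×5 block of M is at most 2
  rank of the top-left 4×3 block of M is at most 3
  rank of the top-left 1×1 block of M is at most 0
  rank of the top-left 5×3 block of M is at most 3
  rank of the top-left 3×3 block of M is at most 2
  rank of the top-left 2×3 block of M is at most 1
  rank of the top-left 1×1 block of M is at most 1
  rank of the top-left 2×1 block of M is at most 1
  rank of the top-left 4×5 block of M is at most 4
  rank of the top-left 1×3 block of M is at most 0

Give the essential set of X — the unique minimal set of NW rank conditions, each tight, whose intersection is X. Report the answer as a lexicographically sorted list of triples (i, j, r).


Propagating the 16 rank bounds to every northwest block:

  i=1: 0  0  0  1  1
  i=2: 1  1  1  2  2
  i=3: 1  1  2  3  3
  i=4: 1  1  2  3  4
  i=5: 1  2  3  4  5

reading off 1-entries of Δ²R: w = (4, 1, 3, 5, 2).

|D(w)|=5, |Ess(w)|=2:

[(1, 3, 0), (4, 2, 1)]


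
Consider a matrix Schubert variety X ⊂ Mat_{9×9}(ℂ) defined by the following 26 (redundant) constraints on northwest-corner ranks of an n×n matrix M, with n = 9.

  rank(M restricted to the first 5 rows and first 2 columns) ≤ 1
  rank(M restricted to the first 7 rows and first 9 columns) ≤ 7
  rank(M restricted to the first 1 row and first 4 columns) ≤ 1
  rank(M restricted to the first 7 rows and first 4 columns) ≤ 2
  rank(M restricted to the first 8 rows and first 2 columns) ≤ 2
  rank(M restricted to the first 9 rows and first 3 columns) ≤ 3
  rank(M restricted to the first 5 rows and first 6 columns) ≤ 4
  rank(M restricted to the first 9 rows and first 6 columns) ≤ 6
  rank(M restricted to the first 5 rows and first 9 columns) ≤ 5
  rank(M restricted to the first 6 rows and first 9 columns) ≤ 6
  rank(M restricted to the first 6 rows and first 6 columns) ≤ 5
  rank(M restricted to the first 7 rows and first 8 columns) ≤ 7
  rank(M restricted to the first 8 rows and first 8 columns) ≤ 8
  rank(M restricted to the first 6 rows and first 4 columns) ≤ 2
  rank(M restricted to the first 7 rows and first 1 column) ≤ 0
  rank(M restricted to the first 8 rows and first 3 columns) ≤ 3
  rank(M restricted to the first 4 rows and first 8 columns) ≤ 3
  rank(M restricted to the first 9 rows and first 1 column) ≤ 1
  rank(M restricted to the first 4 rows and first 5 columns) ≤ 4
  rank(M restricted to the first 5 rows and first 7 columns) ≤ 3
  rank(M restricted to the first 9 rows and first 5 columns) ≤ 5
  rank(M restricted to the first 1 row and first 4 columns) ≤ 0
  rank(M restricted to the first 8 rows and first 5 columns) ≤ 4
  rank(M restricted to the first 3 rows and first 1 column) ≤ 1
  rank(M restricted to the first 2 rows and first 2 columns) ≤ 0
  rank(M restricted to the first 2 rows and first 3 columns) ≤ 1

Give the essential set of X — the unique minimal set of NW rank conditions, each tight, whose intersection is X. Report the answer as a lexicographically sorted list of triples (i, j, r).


Recovering R(i,j) via the rank-extension bound from the 26 conditions:

  0, 0, 0, 0, 1, 1, 1, 1, 1
  0, 0, 1, 1, 2, 2, 2, 2, 2
  0, 1, 2, 2, 3, 3, 3, 3, 3
  0, 1, 2, 2, 3, 3, 3, 3, 4
  0, 1, 2, 2, 3, 3, 3, 4, 5
  0, 1, 2, 2, 3, 4, 4, 5, 6
  0, 1, 2, 2, 3, 4, 5, 6, 7
  1, 2, 3, 3, 4, 5, 6, 7, 8
  1, 2, 3, 4, 5, 6, 7, 8, 9

reading off 1-entries of Δ²R: w = (5, 3, 2, 9, 8, 6, 7, 1, 4).

D(w) has 20 cells with 6 SE-corners; essential set:

[(1, 4, 0), (2, 2, 0), (4, 8, 3), (5, 7, 3), (7, 1, 0), (7, 4, 2)]
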